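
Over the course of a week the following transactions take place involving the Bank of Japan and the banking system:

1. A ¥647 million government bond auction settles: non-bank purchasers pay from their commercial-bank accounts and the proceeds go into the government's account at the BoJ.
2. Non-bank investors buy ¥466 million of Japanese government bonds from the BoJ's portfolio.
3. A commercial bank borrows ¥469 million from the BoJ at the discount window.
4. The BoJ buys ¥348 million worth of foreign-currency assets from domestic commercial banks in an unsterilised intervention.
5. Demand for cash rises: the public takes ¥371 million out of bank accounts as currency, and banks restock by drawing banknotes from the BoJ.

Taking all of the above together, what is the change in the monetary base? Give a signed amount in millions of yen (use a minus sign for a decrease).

Government account inflow ¥647 million: reserves shift to a non-base liability → −¥647M.
Asset sale (to non-banks) ¥466 million: BoJ balance sheet contracts → −¥466M.
Discount-window loan ¥469 million: BoJ balance sheet expands → +¥469M.
FX purchase ¥348 million: BoJ balance sheet expands → +¥348M.
Currency withdrawal ¥371 million: just a shift between currency and reserves — both are base money → 0.
Net: −647 − 466 + 469 + 348 + 0 = -¥296 million.

-¥296 million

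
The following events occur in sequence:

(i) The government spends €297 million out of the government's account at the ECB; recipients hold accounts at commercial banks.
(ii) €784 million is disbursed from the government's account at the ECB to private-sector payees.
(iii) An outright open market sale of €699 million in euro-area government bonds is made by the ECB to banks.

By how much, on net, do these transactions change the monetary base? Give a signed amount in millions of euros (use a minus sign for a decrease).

ECB balance sheet:
  Assets:      Securities −€699M
  Liabilities: Bank reserves +€382M, Government deposits −€1081M
Monetary base = currency + reserves: 0 + (+€382M) = +€382 million.

+€382 million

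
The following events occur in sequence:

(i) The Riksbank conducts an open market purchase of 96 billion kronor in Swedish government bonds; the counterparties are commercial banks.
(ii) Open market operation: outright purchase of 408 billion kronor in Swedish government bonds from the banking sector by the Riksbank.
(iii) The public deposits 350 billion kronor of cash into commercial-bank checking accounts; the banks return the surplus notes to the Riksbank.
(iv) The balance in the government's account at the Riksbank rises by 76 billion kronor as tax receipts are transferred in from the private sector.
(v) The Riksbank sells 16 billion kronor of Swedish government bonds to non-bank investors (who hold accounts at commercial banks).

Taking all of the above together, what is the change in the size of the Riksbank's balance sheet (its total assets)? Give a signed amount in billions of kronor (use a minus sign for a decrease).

OMO purchase (from banks) 96 billion kronor: a Riksbank asset is acquired → +96B.
OMO purchase (from banks) 408 billion kronor: a Riksbank asset is acquired → +408B.
Currency deposit 350 billion kronor: only the composition of liabilities changes → 0.
Government account inflow 76 billion kronor: only the composition of liabilities changes → 0.
Asset sale (to non-banks) 16 billion kronor: a Riksbank asset is shed → −16B.
Net: 96 + 408 + 0 + 0 − 16 = +488 billion.

+488 billion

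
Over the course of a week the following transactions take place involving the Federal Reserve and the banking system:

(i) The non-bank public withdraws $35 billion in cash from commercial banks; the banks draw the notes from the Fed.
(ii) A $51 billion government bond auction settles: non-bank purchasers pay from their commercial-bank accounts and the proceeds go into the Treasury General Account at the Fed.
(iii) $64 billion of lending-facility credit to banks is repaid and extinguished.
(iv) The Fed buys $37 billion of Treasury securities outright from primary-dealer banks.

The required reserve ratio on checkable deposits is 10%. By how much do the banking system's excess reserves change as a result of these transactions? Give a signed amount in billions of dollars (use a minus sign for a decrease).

-$104.4 billion

Currency withdrawal $35 billion: reserves −$35B, deposits −$35B.
Government account inflow $51 billion: reserves −$51B, deposits −$51B.
Discount-window repayment $64 billion: reserves −$64B, deposits 0.
OMO purchase (from banks) $37 billion: reserves +$37B, deposits 0.
Totals: Δreserves = −$113B, Δdeposits = −$86B.
Δrequired reserves = 10% × −$86B = −$8.6B.
Δexcess reserves = Δreserves − Δrequired = −$113B − (−$8.6B) = -$104.4 billion.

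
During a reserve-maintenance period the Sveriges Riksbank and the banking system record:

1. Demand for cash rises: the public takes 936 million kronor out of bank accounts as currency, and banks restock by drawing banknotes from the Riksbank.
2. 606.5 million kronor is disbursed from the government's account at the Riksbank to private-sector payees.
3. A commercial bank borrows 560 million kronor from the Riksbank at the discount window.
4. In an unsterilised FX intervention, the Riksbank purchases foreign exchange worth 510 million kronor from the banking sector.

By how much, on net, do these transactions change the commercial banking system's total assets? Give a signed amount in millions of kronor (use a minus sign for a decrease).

+230.5 million

Riksbank balance sheet:
  Assets:      Loans to banks +560M, Foreign assets +510M
  Liabilities: Bank reserves +740.5M, Currency in circulation +936M, Government deposits −606.5M
Commercial banking system:
  Assets:      Reserves at CB +740.5M, Foreign assets −510M
  Liabilities: Checkable deposits −329.5M, Borrowings from CB +560M
Change in total bank assets = +230.5 million.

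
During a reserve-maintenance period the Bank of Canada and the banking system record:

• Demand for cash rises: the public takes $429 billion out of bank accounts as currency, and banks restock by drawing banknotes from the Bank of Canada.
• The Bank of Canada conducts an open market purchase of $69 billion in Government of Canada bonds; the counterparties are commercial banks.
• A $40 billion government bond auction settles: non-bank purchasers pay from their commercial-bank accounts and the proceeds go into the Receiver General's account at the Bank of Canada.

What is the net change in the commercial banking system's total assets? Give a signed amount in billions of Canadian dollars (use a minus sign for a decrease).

-$469 billion

Bank of Canada balance sheet:
  Assets:      Securities +$69B
  Liabilities: Bank reserves −$400B, Currency in circulation +$429B, Government deposits +$40B
Commercial banking system:
  Assets:      Reserves at CB −$400B, Securities −$69B
  Liabilities: Checkable deposits −$469B
Change in total bank assets = -$469 billion.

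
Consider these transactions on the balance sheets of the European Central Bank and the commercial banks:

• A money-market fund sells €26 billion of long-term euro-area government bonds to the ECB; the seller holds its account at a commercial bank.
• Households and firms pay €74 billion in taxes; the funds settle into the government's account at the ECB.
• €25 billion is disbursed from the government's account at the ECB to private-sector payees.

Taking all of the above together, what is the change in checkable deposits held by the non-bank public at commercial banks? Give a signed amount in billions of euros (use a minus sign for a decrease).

-€23 billion

Asset purchase (from non-banks) €26 billion: non-bank counterparties' bank balances rise → +€26B.
Government account inflow €74 billion: non-bank counterparties' bank balances fall → −€74B.
Government spending €25 billion: non-bank counterparties' bank balances rise → +€25B.
Net: 26 − 74 + 25 = -€23 billion.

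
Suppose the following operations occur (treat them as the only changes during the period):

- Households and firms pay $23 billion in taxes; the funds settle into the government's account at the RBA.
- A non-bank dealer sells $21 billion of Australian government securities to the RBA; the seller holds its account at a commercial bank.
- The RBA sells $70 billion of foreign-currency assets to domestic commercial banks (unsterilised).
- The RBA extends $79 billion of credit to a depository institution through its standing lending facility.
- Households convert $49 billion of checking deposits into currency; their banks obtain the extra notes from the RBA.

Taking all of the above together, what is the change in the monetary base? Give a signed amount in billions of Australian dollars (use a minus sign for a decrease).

+$7 billion

Government account inflow $23 billion: reserves shift to a non-base liability → −$23B.
Asset purchase (from non-banks) $21 billion: RBA balance sheet expands → +$21B.
FX sale $70 billion: RBA balance sheet contracts → −$70B.
Discount-window loan $79 billion: RBA balance sheet expands → +$79B.
Currency withdrawal $49 billion: just a shift between currency and reserves — both are base money → 0.
Net: −23 + 21 − 70 + 79 + 0 = +$7 billion.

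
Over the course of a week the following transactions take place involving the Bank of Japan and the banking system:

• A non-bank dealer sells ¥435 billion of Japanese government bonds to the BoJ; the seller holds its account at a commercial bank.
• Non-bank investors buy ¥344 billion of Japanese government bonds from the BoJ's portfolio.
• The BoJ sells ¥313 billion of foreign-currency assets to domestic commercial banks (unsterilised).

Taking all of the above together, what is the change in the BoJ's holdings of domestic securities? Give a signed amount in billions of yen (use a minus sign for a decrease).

+¥91 billion

Asset purchase (from non-banks) ¥435 billion: securities added to the BoJ's portfolio → +¥435B.
Asset sale (to non-banks) ¥344 billion: securities removed from the BoJ's portfolio → −¥344B.
FX sale ¥313 billion: the BoJ's securities portfolio is untouched → 0.
Net: 435 − 344 + 0 = +¥91 billion.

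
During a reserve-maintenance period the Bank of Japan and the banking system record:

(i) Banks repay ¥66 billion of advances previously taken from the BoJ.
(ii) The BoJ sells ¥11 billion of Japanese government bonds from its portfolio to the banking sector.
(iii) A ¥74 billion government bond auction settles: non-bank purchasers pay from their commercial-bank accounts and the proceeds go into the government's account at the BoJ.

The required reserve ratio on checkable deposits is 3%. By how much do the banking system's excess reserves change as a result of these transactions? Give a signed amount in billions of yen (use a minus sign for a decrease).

Discount-window repayment ¥66 billion: reserves −¥66B, deposits 0.
OMO sale (to banks) ¥11 billion: reserves −¥11B, deposits 0.
Government account inflow ¥74 billion: reserves −¥74B, deposits −¥74B.
Totals: Δreserves = −¥151B, Δdeposits = −¥74B.
Δrequired reserves = 3% × −¥74B = −¥2.22B.
Δexcess reserves = Δreserves − Δrequired = −¥151B − (−¥2.22B) = -¥148.78 billion.

-¥148.78 billion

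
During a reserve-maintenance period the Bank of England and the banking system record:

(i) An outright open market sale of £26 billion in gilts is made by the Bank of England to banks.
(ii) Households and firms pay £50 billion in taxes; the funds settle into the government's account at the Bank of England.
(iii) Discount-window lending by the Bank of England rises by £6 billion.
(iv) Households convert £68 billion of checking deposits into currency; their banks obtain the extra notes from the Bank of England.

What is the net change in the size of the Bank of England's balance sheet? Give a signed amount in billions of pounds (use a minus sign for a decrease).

-£20 billion

Bank of England balance sheet:
  Assets:      Securities −£26B, Loans to banks +£6B
  Liabilities: Bank reserves −£138B, Currency in circulation +£68B, Government deposits +£50B
Change in total Bank of England assets = -£20 billion.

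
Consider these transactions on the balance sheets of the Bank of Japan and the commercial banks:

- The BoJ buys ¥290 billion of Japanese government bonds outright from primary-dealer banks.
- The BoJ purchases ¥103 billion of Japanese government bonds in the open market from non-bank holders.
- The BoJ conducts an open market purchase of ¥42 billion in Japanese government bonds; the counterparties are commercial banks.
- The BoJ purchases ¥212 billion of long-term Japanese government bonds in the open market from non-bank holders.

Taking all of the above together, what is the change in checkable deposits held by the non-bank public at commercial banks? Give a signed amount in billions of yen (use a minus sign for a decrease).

+¥315 billion

OMO purchase (from banks) ¥290 billion: the counterparty is a bank, so public deposits are unchanged → 0.
Asset purchase (from non-banks) ¥103 billion: non-bank counterparties' bank balances rise → +¥103B.
OMO purchase (from banks) ¥42 billion: the counterparty is a bank, so public deposits are unchanged → 0.
Asset purchase (from non-banks) ¥212 billion: non-bank counterparties' bank balances rise → +¥212B.
Net: 0 + 103 + 0 + 212 = +¥315 billion.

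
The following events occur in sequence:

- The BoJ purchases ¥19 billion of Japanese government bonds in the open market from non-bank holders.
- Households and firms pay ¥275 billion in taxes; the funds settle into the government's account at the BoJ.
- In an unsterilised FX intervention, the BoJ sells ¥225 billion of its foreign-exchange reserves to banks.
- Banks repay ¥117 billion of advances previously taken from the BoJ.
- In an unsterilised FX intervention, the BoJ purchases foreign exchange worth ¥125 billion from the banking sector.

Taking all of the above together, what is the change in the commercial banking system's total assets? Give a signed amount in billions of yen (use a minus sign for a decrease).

-¥373 billion

Asset purchase (from non-banks) ¥19 billion: bank balance sheets expand → +¥19B.
Government account inflow ¥275 billion: bank balance sheets shrink → −¥275B.
FX sale ¥225 billion: just an asset swap on bank balance sheets → 0.
Discount-window repayment ¥117 billion: bank balance sheets shrink → −¥117B.
FX purchase ¥125 billion: just an asset swap on bank balance sheets → 0.
Net: 19 − 275 + 0 − 117 + 0 = -¥373 billion.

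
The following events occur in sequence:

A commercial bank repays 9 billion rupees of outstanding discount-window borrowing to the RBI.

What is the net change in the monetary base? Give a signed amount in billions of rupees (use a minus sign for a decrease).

Discount-window repayment 9 billion rupees: RBI balance sheet contracts → −9B.

-9 billion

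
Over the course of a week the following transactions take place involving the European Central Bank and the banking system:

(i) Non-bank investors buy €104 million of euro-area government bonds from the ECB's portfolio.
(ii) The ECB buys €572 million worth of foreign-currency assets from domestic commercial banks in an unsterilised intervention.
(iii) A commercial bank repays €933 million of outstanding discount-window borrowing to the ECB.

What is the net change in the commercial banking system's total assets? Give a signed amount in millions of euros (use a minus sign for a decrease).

Asset sale (to non-banks) €104 million: bank balance sheets shrink → −€104M.
FX purchase €572 million: just an asset swap on bank balance sheets → 0.
Discount-window repayment €933 million: bank balance sheets shrink → −€933M.
Net: −104 + 0 − 933 = -€1037 million.

-€1037 million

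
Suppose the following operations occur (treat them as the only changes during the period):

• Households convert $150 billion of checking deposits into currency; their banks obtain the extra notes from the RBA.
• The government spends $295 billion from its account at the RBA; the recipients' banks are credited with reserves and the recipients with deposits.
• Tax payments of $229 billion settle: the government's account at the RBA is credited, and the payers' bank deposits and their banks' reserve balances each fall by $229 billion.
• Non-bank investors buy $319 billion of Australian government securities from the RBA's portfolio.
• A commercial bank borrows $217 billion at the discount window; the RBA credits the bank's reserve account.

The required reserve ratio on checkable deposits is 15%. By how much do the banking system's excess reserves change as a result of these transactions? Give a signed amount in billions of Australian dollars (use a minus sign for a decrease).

-$125.55 billion

Currency withdrawal $150 billion: reserves −$150B, deposits −$150B.
Government spending $295 billion: reserves +$295B, deposits +$295B.
Government account inflow $229 billion: reserves −$229B, deposits −$229B.
Asset sale (to non-banks) $319 billion: reserves −$319B, deposits −$319B.
Discount-window loan $217 billion: reserves +$217B, deposits 0.
Totals: Δreserves = −$186B, Δdeposits = −$403B.
Δrequired reserves = 15% × −$403B = −$60.45B.
Δexcess reserves = Δreserves − Δrequired = −$186B − (−$60.45B) = -$125.55 billion.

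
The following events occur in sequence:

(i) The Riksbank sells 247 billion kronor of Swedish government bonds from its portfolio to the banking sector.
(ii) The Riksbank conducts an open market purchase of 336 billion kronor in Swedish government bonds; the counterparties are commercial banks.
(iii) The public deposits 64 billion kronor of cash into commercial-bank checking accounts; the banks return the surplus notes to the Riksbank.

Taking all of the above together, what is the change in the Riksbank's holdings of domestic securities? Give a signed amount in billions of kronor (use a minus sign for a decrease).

+89 billion

OMO sale (to banks) 247 billion kronor: securities removed from the Riksbank's portfolio → −247B.
OMO purchase (from banks) 336 billion kronor: securities added to the Riksbank's portfolio → +336B.
Currency deposit 64 billion kronor: the Riksbank's securities portfolio is untouched → 0.
Net: −247 + 336 + 0 = +89 billion.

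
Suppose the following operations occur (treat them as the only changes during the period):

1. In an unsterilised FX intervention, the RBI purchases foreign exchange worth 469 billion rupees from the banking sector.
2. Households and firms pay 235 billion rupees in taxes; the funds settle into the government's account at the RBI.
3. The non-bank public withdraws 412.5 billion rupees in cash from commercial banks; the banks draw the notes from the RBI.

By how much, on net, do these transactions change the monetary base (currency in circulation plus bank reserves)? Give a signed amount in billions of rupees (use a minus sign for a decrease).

+234 billion

RBI balance sheet:
  Assets:      Foreign assets +469B
  Liabilities: Bank reserves −178.5B, Currency in circulation +412.5B, Government deposits +235B
Commercial banking system:
  Assets:      Reserves at CB −178.5B, Foreign assets −469B
  Liabilities: Checkable deposits −647.5B
Monetary base = currency + reserves: +412.5B + (−178.5B) = +234 billion.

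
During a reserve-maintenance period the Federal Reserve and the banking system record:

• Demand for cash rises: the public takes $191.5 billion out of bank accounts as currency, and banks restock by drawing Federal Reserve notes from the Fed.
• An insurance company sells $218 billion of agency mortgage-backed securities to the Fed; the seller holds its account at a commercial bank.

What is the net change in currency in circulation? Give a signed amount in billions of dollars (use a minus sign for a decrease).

Currency withdrawal $191.5 billion: notes leave the central bank → +$191.5B.
Asset purchase (from non-banks) $218 billion: no currency enters or leaves circulation → 0.
Net: 191.5 + 0 = +$191.5 billion.

+$191.5 billion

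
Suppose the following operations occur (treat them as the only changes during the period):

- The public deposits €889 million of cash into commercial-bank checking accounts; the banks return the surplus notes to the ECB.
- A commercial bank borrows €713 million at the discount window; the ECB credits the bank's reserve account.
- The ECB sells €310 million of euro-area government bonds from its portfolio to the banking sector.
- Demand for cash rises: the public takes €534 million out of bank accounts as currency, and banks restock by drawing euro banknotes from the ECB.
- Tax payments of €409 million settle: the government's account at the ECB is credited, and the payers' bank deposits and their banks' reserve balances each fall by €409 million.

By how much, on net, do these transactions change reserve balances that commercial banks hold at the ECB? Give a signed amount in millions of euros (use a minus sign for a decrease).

+€349 million

Currency deposit €889 million: returned notes are swapped for reserve credit → +€889M.
Discount-window loan €713 million: the loan is credited to the bank's reserve account → +€713M.
OMO sale (to banks) €310 million: the buying banks pay out of their reserve balances → −€310M.
Currency withdrawal €534 million: banks swap reserves for currency → −€534M.
Government account inflow €409 million: funds move from bank reserves into the government account → −€409M.
Net: 889 + 713 − 310 − 534 − 409 = +€349 million.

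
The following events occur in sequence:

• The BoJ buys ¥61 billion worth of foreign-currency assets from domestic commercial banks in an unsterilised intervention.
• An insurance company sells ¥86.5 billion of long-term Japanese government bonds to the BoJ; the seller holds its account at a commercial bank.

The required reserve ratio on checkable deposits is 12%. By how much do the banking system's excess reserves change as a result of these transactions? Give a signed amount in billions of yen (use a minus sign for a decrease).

+¥137.12 billion

FX purchase ¥61 billion: reserves +¥61B, deposits 0.
Asset purchase (from non-banks) ¥86.5 billion: reserves +¥86.5B, deposits +¥86.5B.
Totals: Δreserves = +¥147.5B, Δdeposits = +¥86.5B.
Δrequired reserves = 12% × +¥86.5B = +¥10.38B.
Δexcess reserves = Δreserves − Δrequired = +¥147.5B − (+¥10.38B) = +¥137.12 billion.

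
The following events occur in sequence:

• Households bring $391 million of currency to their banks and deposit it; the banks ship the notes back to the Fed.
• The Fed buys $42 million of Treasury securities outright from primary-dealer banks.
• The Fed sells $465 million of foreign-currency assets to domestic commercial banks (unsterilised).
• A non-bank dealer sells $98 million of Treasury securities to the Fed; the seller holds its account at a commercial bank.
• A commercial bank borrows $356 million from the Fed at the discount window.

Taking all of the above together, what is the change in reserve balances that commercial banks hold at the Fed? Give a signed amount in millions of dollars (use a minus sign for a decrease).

+$422 million

Currency deposit $391 million: returned notes are swapped for reserve credit → +$391M.
OMO purchase (from banks) $42 million: the Fed pays by crediting reserve accounts → +$42M.
FX sale $465 million: the buying banks pay out of their reserve balances → −$465M.
Asset purchase (from non-banks) $98 million: the Fed pays by crediting reserve accounts → +$98M.
Discount-window loan $356 million: the loan is credited to the bank's reserve account → +$356M.
Net: 391 + 42 − 465 + 98 + 356 = +$422 million.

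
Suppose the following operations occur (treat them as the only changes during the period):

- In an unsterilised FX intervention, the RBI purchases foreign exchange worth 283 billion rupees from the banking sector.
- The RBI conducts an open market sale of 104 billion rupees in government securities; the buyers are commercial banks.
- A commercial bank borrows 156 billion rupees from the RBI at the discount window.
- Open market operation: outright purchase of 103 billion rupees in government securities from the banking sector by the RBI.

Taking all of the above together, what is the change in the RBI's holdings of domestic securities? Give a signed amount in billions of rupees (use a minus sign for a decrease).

-1 billion

FX purchase 283 billion rupees: the RBI's securities portfolio is untouched → 0.
OMO sale (to banks) 104 billion rupees: securities removed from the RBI's portfolio → −104B.
Discount-window loan 156 billion rupees: the RBI's securities portfolio is untouched → 0.
OMO purchase (from banks) 103 billion rupees: securities added to the RBI's portfolio → +103B.
Net: 0 − 104 + 0 + 103 = -1 billion.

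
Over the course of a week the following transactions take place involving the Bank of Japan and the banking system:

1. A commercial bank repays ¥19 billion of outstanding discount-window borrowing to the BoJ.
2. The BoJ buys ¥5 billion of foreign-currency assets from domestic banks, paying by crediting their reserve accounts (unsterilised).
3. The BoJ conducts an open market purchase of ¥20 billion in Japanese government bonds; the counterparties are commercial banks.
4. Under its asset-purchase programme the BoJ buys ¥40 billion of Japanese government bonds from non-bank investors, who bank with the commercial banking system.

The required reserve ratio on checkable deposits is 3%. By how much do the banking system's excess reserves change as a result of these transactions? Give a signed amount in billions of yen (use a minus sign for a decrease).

+¥44.8 billion

Discount-window repayment ¥19 billion: reserves −¥19B, deposits 0.
FX purchase ¥5 billion: reserves +¥5B, deposits 0.
OMO purchase (from banks) ¥20 billion: reserves +¥20B, deposits 0.
Asset purchase (from non-banks) ¥40 billion: reserves +¥40B, deposits +¥40B.
Totals: Δreserves = +¥46B, Δdeposits = +¥40B.
Δrequired reserves = 3% × +¥40B = +¥1.2B.
Δexcess reserves = Δreserves − Δrequired = +¥46B − (+¥1.2B) = +¥44.8 billion.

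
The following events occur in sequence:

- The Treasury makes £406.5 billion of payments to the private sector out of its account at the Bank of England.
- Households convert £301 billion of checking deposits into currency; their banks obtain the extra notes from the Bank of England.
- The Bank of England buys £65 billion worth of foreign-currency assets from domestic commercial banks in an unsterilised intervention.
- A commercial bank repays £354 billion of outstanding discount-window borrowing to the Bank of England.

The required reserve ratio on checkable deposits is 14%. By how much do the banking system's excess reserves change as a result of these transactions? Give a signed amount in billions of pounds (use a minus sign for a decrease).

Government spending £406.5 billion: reserves +£406.5B, deposits +£406.5B.
Currency withdrawal £301 billion: reserves −£301B, deposits −£301B.
FX purchase £65 billion: reserves +£65B, deposits 0.
Discount-window repayment £354 billion: reserves −£354B, deposits 0.
Totals: Δreserves = −£183.5B, Δdeposits = +£105.5B.
Δrequired reserves = 14% × +£105.5B = +£14.77B.
Δexcess reserves = Δreserves − Δrequired = −£183.5B − (+£14.77B) = -£198.27 billion.

-£198.27 billion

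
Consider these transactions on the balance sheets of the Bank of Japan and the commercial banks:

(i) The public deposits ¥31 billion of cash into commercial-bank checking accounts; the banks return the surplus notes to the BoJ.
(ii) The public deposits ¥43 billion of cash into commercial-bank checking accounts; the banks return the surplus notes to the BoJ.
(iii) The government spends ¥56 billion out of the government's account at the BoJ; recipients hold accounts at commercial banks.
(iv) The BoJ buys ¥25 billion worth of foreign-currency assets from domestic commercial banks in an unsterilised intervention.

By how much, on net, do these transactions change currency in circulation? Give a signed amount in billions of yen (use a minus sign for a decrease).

-¥74 billion

BoJ balance sheet:
  Assets:      Foreign assets +¥25B
  Liabilities: Bank reserves +¥155B, Currency in circulation −¥74B, Government deposits −¥56B
Commercial banking system:
  Assets:      Reserves at CB +¥155B, Foreign assets −¥25B
  Liabilities: Checkable deposits +¥130B
So the change in currency in circulation is -¥74 billion.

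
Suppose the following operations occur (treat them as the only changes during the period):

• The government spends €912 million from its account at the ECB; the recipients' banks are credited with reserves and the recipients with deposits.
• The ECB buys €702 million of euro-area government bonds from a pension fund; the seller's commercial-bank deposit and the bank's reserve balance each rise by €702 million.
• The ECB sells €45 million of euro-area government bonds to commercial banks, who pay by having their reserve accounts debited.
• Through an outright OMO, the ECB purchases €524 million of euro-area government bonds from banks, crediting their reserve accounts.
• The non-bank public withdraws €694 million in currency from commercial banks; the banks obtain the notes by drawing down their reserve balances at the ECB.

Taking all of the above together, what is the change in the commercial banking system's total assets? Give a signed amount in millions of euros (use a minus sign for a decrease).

+€920 million

ECB balance sheet:
  Assets:      Securities +€1181M
  Liabilities: Bank reserves +€1399M, Currency in circulation +€694M, Government deposits −€912M
Commercial banking system:
  Assets:      Reserves at CB +€1399M, Securities −€479M
  Liabilities: Checkable deposits +€920M
Change in total bank assets = +€920 million.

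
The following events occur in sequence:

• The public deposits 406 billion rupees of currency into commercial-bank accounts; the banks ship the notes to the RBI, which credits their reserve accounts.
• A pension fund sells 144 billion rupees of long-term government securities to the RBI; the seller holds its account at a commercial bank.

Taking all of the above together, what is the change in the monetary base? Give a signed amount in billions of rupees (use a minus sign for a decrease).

+144 billion

Currency deposit 406 billion rupees: just a shift between currency and reserves — both are base money → 0.
Asset purchase (from non-banks) 144 billion rupees: RBI balance sheet expands → +144B.
Net: 0 + 144 = +144 billion.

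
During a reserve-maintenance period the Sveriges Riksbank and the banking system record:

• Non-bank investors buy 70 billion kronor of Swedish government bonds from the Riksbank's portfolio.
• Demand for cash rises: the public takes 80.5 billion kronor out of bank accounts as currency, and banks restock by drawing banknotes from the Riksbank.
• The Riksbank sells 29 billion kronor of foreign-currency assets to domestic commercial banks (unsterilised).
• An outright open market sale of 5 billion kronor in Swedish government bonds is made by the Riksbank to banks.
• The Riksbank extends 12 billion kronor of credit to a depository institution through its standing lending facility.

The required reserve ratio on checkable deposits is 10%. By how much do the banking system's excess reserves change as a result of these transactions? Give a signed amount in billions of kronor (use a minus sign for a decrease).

Asset sale (to non-banks) 70 billion kronor: reserves −70B, deposits −70B.
Currency withdrawal 80.5 billion kronor: reserves −80.5B, deposits −80.5B.
FX sale 29 billion kronor: reserves −29B, deposits 0.
OMO sale (to banks) 5 billion kronor: reserves −5B, deposits 0.
Discount-window loan 12 billion kronor: reserves +12B, deposits 0.
Totals: Δreserves = −172.5B, Δdeposits = −150.5B.
Δrequired reserves = 10% × −150.5B = −15.05B.
Δexcess reserves = Δreserves − Δrequired = −172.5B − (−15.05B) = -157.45 billion.

-157.45 billion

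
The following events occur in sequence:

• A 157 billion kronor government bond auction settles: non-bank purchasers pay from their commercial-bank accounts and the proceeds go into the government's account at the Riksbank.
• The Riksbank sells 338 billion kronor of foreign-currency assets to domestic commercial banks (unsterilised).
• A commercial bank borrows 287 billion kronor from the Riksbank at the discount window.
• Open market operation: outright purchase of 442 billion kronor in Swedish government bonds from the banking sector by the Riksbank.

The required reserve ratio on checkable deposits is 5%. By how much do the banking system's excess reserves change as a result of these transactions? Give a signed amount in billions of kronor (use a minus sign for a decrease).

Government account inflow 157 billion kronor: reserves −157B, deposits −157B.
FX sale 338 billion kronor: reserves −338B, deposits 0.
Discount-window loan 287 billion kronor: reserves +287B, deposits 0.
OMO purchase (from banks) 442 billion kronor: reserves +442B, deposits 0.
Totals: Δreserves = +234B, Δdeposits = −157B.
Δrequired reserves = 5% × −157B = −7.85B.
Δexcess reserves = Δreserves − Δrequired = +234B − (−7.85B) = +241.85 billion.

+241.85 billion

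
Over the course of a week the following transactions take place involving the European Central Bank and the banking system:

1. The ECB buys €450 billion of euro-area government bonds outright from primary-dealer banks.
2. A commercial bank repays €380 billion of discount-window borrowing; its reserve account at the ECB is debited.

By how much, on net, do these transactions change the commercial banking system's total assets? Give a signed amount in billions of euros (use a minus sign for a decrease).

-€380 billion

OMO purchase (from banks) €450 billion: just an asset swap on bank balance sheets → 0.
Discount-window repayment €380 billion: bank balance sheets shrink → −€380B.
Net: 0 − 380 = -€380 billion.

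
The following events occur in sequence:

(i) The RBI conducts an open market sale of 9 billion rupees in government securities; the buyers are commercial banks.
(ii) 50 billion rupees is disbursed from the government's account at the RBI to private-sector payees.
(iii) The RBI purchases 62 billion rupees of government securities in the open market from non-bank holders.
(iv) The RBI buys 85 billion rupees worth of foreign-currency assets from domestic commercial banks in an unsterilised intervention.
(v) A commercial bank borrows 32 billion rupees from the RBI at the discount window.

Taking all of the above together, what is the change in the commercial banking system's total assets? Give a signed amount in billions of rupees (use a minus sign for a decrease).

+144 billion

RBI balance sheet:
  Assets:      Securities +53B, Loans to banks +32B, Foreign assets +85B
  Liabilities: Bank reserves +220B, Government deposits −50B
Commercial banking system:
  Assets:      Reserves at CB +220B, Securities +9B, Foreign assets −85B
  Liabilities: Checkable deposits +112B, Borrowings from CB +32B
Change in total bank assets = +144 billion.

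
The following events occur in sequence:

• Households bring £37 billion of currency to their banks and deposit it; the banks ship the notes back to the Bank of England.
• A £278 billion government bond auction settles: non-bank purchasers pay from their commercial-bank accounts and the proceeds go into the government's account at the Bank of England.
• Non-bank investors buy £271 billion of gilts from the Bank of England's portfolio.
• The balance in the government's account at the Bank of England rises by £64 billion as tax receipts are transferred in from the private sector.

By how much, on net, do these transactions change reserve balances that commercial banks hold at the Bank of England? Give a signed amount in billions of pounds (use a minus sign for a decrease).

Currency deposit £37 billion: returned notes are swapped for reserve credit → +£37B.
Government account inflow £278 billion: funds move from bank reserves into the government account → −£278B.
Asset sale (to non-banks) £271 billion: the non-bank buyers' banks settle from reserves → −£271B.
Government account inflow £64 billion: funds move from bank reserves into the government account → −£64B.
Net: 37 − 278 − 271 − 64 = -£576 billion.

-£576 billion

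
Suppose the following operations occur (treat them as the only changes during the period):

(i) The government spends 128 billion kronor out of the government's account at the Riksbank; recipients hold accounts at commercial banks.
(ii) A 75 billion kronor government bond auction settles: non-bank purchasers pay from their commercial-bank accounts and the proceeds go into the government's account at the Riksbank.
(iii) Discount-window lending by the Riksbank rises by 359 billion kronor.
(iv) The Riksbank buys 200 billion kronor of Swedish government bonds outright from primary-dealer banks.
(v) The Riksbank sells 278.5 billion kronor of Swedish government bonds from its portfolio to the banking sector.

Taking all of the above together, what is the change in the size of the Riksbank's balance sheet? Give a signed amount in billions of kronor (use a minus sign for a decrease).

Government spending 128 billion kronor: only the composition of liabilities changes → 0.
Government account inflow 75 billion kronor: only the composition of liabilities changes → 0.
Discount-window loan 359 billion kronor: a Riksbank asset is acquired → +359B.
OMO purchase (from banks) 200 billion kronor: a Riksbank asset is acquired → +200B.
OMO sale (to banks) 278.5 billion kronor: a Riksbank asset is shed → −278.5B.
Net: 0 + 0 + 359 + 200 − 278.5 = +280.5 billion.

+280.5 billion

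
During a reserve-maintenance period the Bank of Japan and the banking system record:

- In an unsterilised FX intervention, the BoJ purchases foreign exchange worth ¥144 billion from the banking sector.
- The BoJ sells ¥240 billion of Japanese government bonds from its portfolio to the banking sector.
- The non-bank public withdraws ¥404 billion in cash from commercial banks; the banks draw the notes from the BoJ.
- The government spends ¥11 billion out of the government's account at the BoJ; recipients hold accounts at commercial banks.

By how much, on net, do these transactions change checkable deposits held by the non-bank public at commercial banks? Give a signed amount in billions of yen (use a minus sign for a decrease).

FX purchase ¥144 billion: the counterparty is a bank, so public deposits are unchanged → 0.
OMO sale (to banks) ¥240 billion: the counterparty is a bank, so public deposits are unchanged → 0.
Currency withdrawal ¥404 billion: non-bank counterparties' bank balances fall → −¥404B.
Government spending ¥11 billion: non-bank counterparties' bank balances rise → +¥11B.
Net: 0 + 0 − 404 + 11 = -¥393 billion.

-¥393 billion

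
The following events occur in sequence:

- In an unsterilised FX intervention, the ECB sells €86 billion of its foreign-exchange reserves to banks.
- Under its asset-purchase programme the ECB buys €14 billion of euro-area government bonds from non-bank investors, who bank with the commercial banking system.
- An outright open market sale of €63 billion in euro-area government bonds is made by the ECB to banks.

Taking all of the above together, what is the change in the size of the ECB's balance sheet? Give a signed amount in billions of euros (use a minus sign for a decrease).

-€135 billion

ECB balance sheet:
  Assets:      Securities −€49B, Foreign assets −€86B
  Liabilities: Bank reserves −€135B
Change in total ECB assets = -€135 billion.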